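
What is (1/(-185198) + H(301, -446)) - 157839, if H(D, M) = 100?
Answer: -29212947323/185198 ≈ -1.5774e+5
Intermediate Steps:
(1/(-185198) + H(301, -446)) - 157839 = (1/(-185198) + 100) - 157839 = (-1/185198 + 100) - 157839 = 18519799/185198 - 157839 = -29212947323/185198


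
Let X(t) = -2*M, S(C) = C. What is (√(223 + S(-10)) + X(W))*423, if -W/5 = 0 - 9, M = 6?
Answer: -5076 + 423*√213 ≈ 1097.5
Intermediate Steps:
W = 45 (W = -5*(0 - 9) = -5*(-9) = 45)
X(t) = -12 (X(t) = -2*6 = -12)
(√(223 + S(-10)) + X(W))*423 = (√(223 - 10) - 12)*423 = (√213 - 12)*423 = (-12 + √213)*423 = -5076 + 423*√213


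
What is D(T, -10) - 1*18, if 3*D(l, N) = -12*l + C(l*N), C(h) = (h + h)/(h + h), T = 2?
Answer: -77/3 ≈ -25.667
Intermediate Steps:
C(h) = 1 (C(h) = (2*h)/((2*h)) = (2*h)*(1/(2*h)) = 1)
D(l, N) = ⅓ - 4*l (D(l, N) = (-12*l + 1)/3 = (1 - 12*l)/3 = ⅓ - 4*l)
D(T, -10) - 1*18 = (⅓ - 4*2) - 1*18 = (⅓ - 8) - 18 = -23/3 - 18 = -77/3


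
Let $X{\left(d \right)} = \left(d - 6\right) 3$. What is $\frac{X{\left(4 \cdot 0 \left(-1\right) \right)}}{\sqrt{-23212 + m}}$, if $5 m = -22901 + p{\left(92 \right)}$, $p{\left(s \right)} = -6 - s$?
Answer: $\frac{6 i \sqrt{77255}}{15451} \approx 0.10793 i$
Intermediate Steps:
$m = - \frac{22999}{5}$ ($m = \frac{-22901 - 98}{5} = \frac{1}{5} \left(-22999\right) = - \frac{22999}{5} \approx -4599.8$)
$X{\left(d \right)} = -18 + 3 d$ ($X{\left(d \right)} = \left(-6 + d\right) 3 = -18 + 3 d$)
$\frac{X{\left(4 \cdot 0 \left(-1\right) \right)}}{\sqrt{-23212 + m}} = \frac{-18 + 3 \cdot 4 \cdot 0 \left(-1\right)}{\sqrt{-23212 - \frac{22999}{5}}} = \frac{-18 + 3 \cdot 0 \left(-1\right)}{\sqrt{- \frac{139059}{5}}} = \frac{-18 + 3 \cdot 0}{\frac{3}{5} i \sqrt{77255}} = \left(-18 + 0\right) \left(- \frac{i \sqrt{77255}}{46353}\right) = - 18 \left(- \frac{i \sqrt{77255}}{46353}\right) = \frac{6 i \sqrt{77255}}{15451}$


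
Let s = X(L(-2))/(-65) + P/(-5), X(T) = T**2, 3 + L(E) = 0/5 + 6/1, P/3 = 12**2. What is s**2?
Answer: 1265625/169 ≈ 7488.9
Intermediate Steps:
P = 432 (P = 3*12**2 = 3*144 = 432)
L(E) = 3 (L(E) = -3 + (0/5 + 6/1) = -3 + (0*(1/5) + 6*1) = -3 + (0 + 6) = -3 + 6 = 3)
s = -1125/13 (s = 3**2/(-65) + 432/(-5) = 9*(-1/65) + 432*(-1/5) = -9/65 - 432/5 = -1125/13 ≈ -86.538)
s**2 = (-1125/13)**2 = 1265625/169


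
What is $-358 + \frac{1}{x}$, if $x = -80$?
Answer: $- \frac{28641}{80} \approx -358.01$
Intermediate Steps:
$-358 + \frac{1}{x} = -358 + \frac{1}{-80} = -358 - \frac{1}{80} = - \frac{28641}{80}$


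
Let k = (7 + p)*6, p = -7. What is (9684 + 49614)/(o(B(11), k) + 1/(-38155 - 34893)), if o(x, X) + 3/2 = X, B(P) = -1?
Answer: -4331600304/109573 ≈ -39532.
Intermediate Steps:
k = 0 (k = (7 - 7)*6 = 0*6 = 0)
o(x, X) = -3/2 + X
(9684 + 49614)/(o(B(11), k) + 1/(-38155 - 34893)) = (9684 + 49614)/((-3/2 + 0) + 1/(-38155 - 34893)) = 59298/(-3/2 + 1/(-73048)) = 59298/(-3/2 - 1/73048) = 59298/(-109573/73048) = 59298*(-73048/109573) = -4331600304/109573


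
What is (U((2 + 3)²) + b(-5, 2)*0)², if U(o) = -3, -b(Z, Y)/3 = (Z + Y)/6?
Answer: 9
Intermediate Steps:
b(Z, Y) = -Y/2 - Z/2 (b(Z, Y) = -3*(Z + Y)/6 = -3*(Y + Z)/6 = -3*(Y/6 + Z/6) = -Y/2 - Z/2)
(U((2 + 3)²) + b(-5, 2)*0)² = (-3 + (-½*2 - ½*(-5))*0)² = (-3 + (-1 + 5/2)*0)² = (-3 + (3/2)*0)² = (-3 + 0)² = (-3)² = 9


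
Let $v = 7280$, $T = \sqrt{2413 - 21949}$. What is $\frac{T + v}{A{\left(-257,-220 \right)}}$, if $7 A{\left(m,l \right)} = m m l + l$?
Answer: $- \frac{1274}{363275} - \frac{7 i \sqrt{1221}}{3632750} \approx -0.003507 - 6.7332 \cdot 10^{-5} i$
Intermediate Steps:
$A{\left(m,l \right)} = \frac{l}{7} + \frac{l m^{2}}{7}$ ($A{\left(m,l \right)} = \frac{m m l + l}{7} = \frac{m^{2} l + l}{7} = \frac{l m^{2} + l}{7} = \frac{l + l m^{2}}{7} = \frac{l}{7} + \frac{l m^{2}}{7}$)
$T = 4 i \sqrt{1221}$ ($T = \sqrt{-19536} = 4 i \sqrt{1221} \approx 139.77 i$)
$\frac{T + v}{A{\left(-257,-220 \right)}} = \frac{4 i \sqrt{1221} + 7280}{\frac{1}{7} \left(-220\right) \left(1 + \left(-257\right)^{2}\right)} = \frac{7280 + 4 i \sqrt{1221}}{\frac{1}{7} \left(-220\right) \left(1 + 66049\right)} = \frac{7280 + 4 i \sqrt{1221}}{\frac{1}{7} \left(-220\right) 66050} = \frac{7280 + 4 i \sqrt{1221}}{- \frac{14531000}{7}} = \left(7280 + 4 i \sqrt{1221}\right) \left(- \frac{7}{14531000}\right) = - \frac{1274}{363275} - \frac{7 i \sqrt{1221}}{3632750}$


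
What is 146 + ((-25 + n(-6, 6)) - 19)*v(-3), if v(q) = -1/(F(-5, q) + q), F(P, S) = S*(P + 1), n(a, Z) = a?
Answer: 1364/9 ≈ 151.56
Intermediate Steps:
F(P, S) = S*(1 + P)
v(q) = 1/(3*q) (v(q) = -1/(q*(1 - 5) + q) = -1/(q*(-4) + q) = -1/(-4*q + q) = -1/((-3*q)) = -(-1)/(3*q) = 1/(3*q))
146 + ((-25 + n(-6, 6)) - 19)*v(-3) = 146 + ((-25 - 6) - 19)*((⅓)/(-3)) = 146 + (-31 - 19)*((⅓)*(-⅓)) = 146 - 50*(-⅑) = 146 + 50/9 = 1364/9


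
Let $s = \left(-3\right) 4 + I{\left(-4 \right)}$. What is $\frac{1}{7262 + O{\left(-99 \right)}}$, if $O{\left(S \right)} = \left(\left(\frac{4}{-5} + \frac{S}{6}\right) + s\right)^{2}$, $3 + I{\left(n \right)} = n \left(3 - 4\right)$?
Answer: $\frac{100}{806289} \approx 0.00012402$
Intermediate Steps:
$I{\left(n \right)} = -3 - n$ ($I{\left(n \right)} = -3 + n \left(3 - 4\right) = -3 + n \left(-1\right) = -3 - n$)
$s = -11$ ($s = \left(-3\right) 4 - -1 = -12 + \left(-3 + 4\right) = -12 + 1 = -11$)
$O{\left(S \right)} = \left(- \frac{59}{5} + \frac{S}{6}\right)^{2}$ ($O{\left(S \right)} = \left(\left(\frac{4}{-5} + \frac{S}{6}\right) - 11\right)^{2} = \left(\left(4 \left(- \frac{1}{5}\right) + S \frac{1}{6}\right) - 11\right)^{2} = \left(\left(- \frac{4}{5} + \frac{S}{6}\right) - 11\right)^{2} = \left(- \frac{59}{5} + \frac{S}{6}\right)^{2}$)
$\frac{1}{7262 + O{\left(-99 \right)}} = \frac{1}{7262 + \frac{\left(-354 + 5 \left(-99\right)\right)^{2}}{900}} = \frac{1}{7262 + \frac{\left(-354 - 495\right)^{2}}{900}} = \frac{1}{7262 + \frac{\left(-849\right)^{2}}{900}} = \frac{1}{7262 + \frac{1}{900} \cdot 720801} = \frac{1}{7262 + \frac{80089}{100}} = \frac{1}{\frac{806289}{100}} = \frac{100}{806289}$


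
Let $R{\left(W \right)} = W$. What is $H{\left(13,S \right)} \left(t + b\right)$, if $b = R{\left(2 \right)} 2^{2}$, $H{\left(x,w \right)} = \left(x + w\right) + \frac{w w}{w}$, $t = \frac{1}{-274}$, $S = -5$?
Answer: $\frac{6573}{274} \approx 23.989$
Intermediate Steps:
$t = - \frac{1}{274} \approx -0.0036496$
$H{\left(x,w \right)} = x + 2 w$ ($H{\left(x,w \right)} = \left(w + x\right) + \frac{w^{2}}{w} = \left(w + x\right) + w = x + 2 w$)
$b = 8$ ($b = 2 \cdot 2^{2} = 2 \cdot 4 = 8$)
$H{\left(13,S \right)} \left(t + b\right) = \left(13 + 2 \left(-5\right)\right) \left(- \frac{1}{274} + 8\right) = \left(13 - 10\right) \frac{2191}{274} = 3 \cdot \frac{2191}{274} = \frac{6573}{274}$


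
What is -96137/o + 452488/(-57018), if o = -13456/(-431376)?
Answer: -73894083042617/23976069 ≈ -3.0820e+6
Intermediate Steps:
o = 841/26961 (o = -13456*(-1/431376) = 841/26961 ≈ 0.031193)
-96137/o + 452488/(-57018) = -96137/841/26961 + 452488/(-57018) = -96137*26961/841 + 452488*(-1/57018) = -2591949657/841 - 226244/28509 = -73894083042617/23976069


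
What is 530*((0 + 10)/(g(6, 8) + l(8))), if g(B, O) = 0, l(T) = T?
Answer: 1325/2 ≈ 662.50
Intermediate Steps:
530*((0 + 10)/(g(6, 8) + l(8))) = 530*((0 + 10)/(0 + 8)) = 530*(10/8) = 530*(10*(⅛)) = 530*(5/4) = 1325/2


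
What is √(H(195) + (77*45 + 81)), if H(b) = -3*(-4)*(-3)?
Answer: 3*√390 ≈ 59.245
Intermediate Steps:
H(b) = -36 (H(b) = 12*(-3) = -36)
√(H(195) + (77*45 + 81)) = √(-36 + (77*45 + 81)) = √(-36 + (3465 + 81)) = √(-36 + 3546) = √3510 = 3*√390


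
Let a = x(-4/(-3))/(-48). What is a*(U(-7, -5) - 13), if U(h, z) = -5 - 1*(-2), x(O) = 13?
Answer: 13/3 ≈ 4.3333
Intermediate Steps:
a = -13/48 (a = 13/(-48) = 13*(-1/48) = -13/48 ≈ -0.27083)
U(h, z) = -3 (U(h, z) = -5 + 2 = -3)
a*(U(-7, -5) - 13) = -13*(-3 - 13)/48 = -13/48*(-16) = 13/3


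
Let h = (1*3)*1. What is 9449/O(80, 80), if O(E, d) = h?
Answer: 9449/3 ≈ 3149.7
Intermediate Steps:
h = 3 (h = 3*1 = 3)
O(E, d) = 3
9449/O(80, 80) = 9449/3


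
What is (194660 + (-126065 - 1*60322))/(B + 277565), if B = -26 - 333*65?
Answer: 8273/255894 ≈ 0.032330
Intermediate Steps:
B = -21671 (B = -26 - 21645 = -21671)
(194660 + (-126065 - 1*60322))/(B + 277565) = (194660 + (-126065 - 1*60322))/(-21671 + 277565) = (194660 + (-126065 - 60322))/255894 = (194660 - 186387)*(1/255894) = 8273*(1/255894) = 8273/255894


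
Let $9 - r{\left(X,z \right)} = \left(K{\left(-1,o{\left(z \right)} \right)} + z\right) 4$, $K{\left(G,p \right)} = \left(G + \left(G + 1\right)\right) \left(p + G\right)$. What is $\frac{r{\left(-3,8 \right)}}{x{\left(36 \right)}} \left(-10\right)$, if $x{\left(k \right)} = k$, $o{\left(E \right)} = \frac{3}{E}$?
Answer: $\frac{85}{12} \approx 7.0833$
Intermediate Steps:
$K{\left(G,p \right)} = \left(1 + 2 G\right) \left(G + p\right)$ ($K{\left(G,p \right)} = \left(G + \left(1 + G\right)\right) \left(G + p\right) = \left(1 + 2 G\right) \left(G + p\right)$)
$r{\left(X,z \right)} = 5 - 4 z + \frac{12}{z}$ ($r{\left(X,z \right)} = 9 - \left(\left(-1 + \frac{3}{z} + 2 \left(-1\right)^{2} + 2 \left(-1\right) \frac{3}{z}\right) + z\right) 4 = 9 - \left(\left(-1 + \frac{3}{z} + 2 \cdot 1 - \frac{6}{z}\right) + z\right) 4 = 9 - \left(\left(-1 + \frac{3}{z} + 2 - \frac{6}{z}\right) + z\right) 4 = 9 - \left(\left(1 - \frac{3}{z}\right) + z\right) 4 = 9 - \left(1 + z - \frac{3}{z}\right) 4 = 9 - \left(4 - \frac{12}{z} + 4 z\right) = 5 - 4 z + \frac{12}{z}$)
$\frac{r{\left(-3,8 \right)}}{x{\left(36 \right)}} \left(-10\right) = \frac{5 - 32 + \frac{12}{8}}{36} \left(-10\right) = \left(5 - 32 + 12 \cdot \frac{1}{8}\right) \frac{1}{36} \left(-10\right) = \left(5 - 32 + \frac{3}{2}\right) \frac{1}{36} \left(-10\right) = \left(- \frac{51}{2}\right) \frac{1}{36} \left(-10\right) = \left(- \frac{17}{24}\right) \left(-10\right) = \frac{85}{12}$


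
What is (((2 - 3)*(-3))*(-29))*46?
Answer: -4002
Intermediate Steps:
(((2 - 3)*(-3))*(-29))*46 = (-1*(-3)*(-29))*46 = (3*(-29))*46 = -87*46 = -4002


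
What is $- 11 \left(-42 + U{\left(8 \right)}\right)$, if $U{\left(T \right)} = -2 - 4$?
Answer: $528$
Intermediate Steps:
$U{\left(T \right)} = -6$ ($U{\left(T \right)} = -2 - 4 = -6$)
$- 11 \left(-42 + U{\left(8 \right)}\right) = - 11 \left(-42 - 6\right) = \left(-11\right) \left(-48\right) = 528$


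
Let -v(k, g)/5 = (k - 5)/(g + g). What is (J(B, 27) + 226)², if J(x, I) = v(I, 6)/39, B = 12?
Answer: 2790903241/54756 ≈ 50970.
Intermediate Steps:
v(k, g) = -5*(-5 + k)/(2*g) (v(k, g) = -5*(k - 5)/(g + g) = -5*(-5 + k)/(2*g))
J(x, I) = 25/468 - 5*I/468 (J(x, I) = ((5/2)*(5 - I)/6)/39 = ((5/2)*(⅙)*(5 - I))*(1/39) = (25/12 - 5*I/12)*(1/39) = 25/468 - 5*I/468)
(J(B, 27) + 226)² = ((25/468 - 5/468*27) + 226)² = ((25/468 - 15/52) + 226)² = (-55/234 + 226)² = (52829/234)² = 2790903241/54756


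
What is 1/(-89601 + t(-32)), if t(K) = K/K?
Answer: -1/89600 ≈ -1.1161e-5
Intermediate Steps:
t(K) = 1
1/(-89601 + t(-32)) = 1/(-89601 + 1) = 1/(-89600) = -1/89600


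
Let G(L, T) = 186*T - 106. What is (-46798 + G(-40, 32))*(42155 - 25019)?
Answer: -701753472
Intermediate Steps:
G(L, T) = -106 + 186*T
(-46798 + G(-40, 32))*(42155 - 25019) = (-46798 + (-106 + 186*32))*(42155 - 25019) = (-46798 + (-106 + 5952))*17136 = (-46798 + 5846)*17136 = -40952*17136 = -701753472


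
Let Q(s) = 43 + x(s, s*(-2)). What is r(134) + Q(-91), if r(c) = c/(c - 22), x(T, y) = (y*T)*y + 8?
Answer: -168796981/56 ≈ -3.0142e+6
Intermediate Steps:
x(T, y) = 8 + T*y² (x(T, y) = (T*y)*y + 8 = T*y² + 8 = 8 + T*y²)
Q(s) = 51 + 4*s³ (Q(s) = 43 + (8 + s*(s*(-2))²) = 43 + (8 + s*(-2*s)²) = 43 + (8 + s*(4*s²)) = 43 + (8 + 4*s³) = 51 + 4*s³)
r(c) = c/(-22 + c)
r(134) + Q(-91) = 134/(-22 + 134) + (51 + 4*(-91)³) = 134/112 + (51 + 4*(-753571)) = 134*(1/112) + (51 - 3014284) = 67/56 - 3014233 = -168796981/56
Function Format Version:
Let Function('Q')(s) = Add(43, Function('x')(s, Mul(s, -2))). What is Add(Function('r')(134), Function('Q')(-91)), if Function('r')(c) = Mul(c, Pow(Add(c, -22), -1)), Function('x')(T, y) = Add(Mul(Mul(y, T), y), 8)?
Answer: Rational(-168796981, 56) ≈ -3.0142e+6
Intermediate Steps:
Function('x')(T, y) = Add(8, Mul(T, Pow(y, 2))) (Function('x')(T, y) = Add(Mul(Mul(T, y), y), 8) = Add(Mul(T, Pow(y, 2)), 8) = Add(8, Mul(T, Pow(y, 2))))
Function('Q')(s) = Add(51, Mul(4, Pow(s, 3))) (Function('Q')(s) = Add(43, Add(8, Mul(s, Pow(Mul(s, -2), 2)))) = Add(43, Add(8, Mul(s, Pow(Mul(-2, s), 2)))) = Add(43, Add(8, Mul(s, Mul(4, Pow(s, 2))))) = Add(43, Add(8, Mul(4, Pow(s, 3)))) = Add(51, Mul(4, Pow(s, 3))))
Function('r')(c) = Mul(c, Pow(Add(-22, c), -1))
Add(Function('r')(134), Function('Q')(-91)) = Add(Mul(134, Pow(Add(-22, 134), -1)), Add(51, Mul(4, Pow(-91, 3)))) = Add(Mul(134, Pow(112, -1)), Add(51, Mul(4, -753571))) = Add(Mul(134, Rational(1, 112)), Add(51, -3014284)) = Add(Rational(67, 56), -3014233) = Rational(-168796981, 56)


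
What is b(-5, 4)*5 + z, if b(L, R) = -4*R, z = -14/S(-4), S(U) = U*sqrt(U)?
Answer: -80 - 7*I/4 ≈ -80.0 - 1.75*I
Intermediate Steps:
S(U) = U**(3/2)
z = -7*I/4 (z = -14*I/8 = -7*I/4 ≈ -1.75*I)
b(-5, 4)*5 + z = -4*4*5 - 7*I/4 = -16*5 - 7*I/4 = -80 - 7*I/4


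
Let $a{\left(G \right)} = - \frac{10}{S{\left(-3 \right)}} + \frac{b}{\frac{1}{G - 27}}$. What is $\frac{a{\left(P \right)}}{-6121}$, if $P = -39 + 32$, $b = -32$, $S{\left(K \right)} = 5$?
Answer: $- \frac{1086}{6121} \approx -0.17742$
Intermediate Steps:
$P = -7$
$a{\left(G \right)} = 862 - 32 G$ ($a{\left(G \right)} = - \frac{10}{5} - \frac{32}{\frac{1}{G - 27}} = \left(-10\right) \frac{1}{5} - \frac{32}{\frac{1}{-27 + G}} = -2 - 32 \left(-27 + G\right) = -2 - \left(-864 + 32 G\right) = 862 - 32 G$)
$\frac{a{\left(P \right)}}{-6121} = \frac{862 - -224}{-6121} = \left(862 + 224\right) \left(- \frac{1}{6121}\right) = 1086 \left(- \frac{1}{6121}\right) = - \frac{1086}{6121}$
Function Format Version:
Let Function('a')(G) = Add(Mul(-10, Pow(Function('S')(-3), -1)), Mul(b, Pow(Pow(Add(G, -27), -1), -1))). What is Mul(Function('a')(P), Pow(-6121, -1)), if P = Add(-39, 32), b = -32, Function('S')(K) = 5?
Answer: Rational(-1086, 6121) ≈ -0.17742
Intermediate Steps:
P = -7
Function('a')(G) = Add(862, Mul(-32, G)) (Function('a')(G) = Add(Mul(-10, Pow(5, -1)), Mul(-32, Pow(Pow(Add(G, -27), -1), -1))) = Add(Mul(-10, Rational(1, 5)), Mul(-32, Pow(Pow(Add(-27, G), -1), -1))) = Add(-2, Mul(-32, Add(-27, G))) = Add(-2, Add(864, Mul(-32, G))) = Add(862, Mul(-32, G)))
Mul(Function('a')(P), Pow(-6121, -1)) = Mul(Add(862, Mul(-32, -7)), Pow(-6121, -1)) = Mul(Add(862, 224), Rational(-1, 6121)) = Mul(1086, Rational(-1, 6121)) = Rational(-1086, 6121)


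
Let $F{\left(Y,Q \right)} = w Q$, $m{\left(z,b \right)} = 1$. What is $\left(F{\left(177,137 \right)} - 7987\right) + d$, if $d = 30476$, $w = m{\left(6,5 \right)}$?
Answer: $22626$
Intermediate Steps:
$w = 1$
$F{\left(Y,Q \right)} = Q$ ($F{\left(Y,Q \right)} = 1 Q = Q$)
$\left(F{\left(177,137 \right)} - 7987\right) + d = \left(137 - 7987\right) + 30476 = -7850 + 30476 = 22626$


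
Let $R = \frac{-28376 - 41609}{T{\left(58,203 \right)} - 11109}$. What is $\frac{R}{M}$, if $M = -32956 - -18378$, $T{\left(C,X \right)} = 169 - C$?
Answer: $- \frac{69985}{160328844} \approx -0.00043651$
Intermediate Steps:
$R = \frac{69985}{10998}$ ($R = \frac{-28376 - 41609}{\left(169 - 58\right) - 11109} = - \frac{69985}{\left(169 - 58\right) - 11109} = - \frac{69985}{111 - 11109} = - \frac{69985}{-10998} = \left(-69985\right) \left(- \frac{1}{10998}\right) = \frac{69985}{10998} \approx 6.3634$)
$M = -14578$ ($M = -32956 + 18378 = -14578$)
$\frac{R}{M} = \frac{69985}{10998 \left(-14578\right)} = \frac{69985}{10998} \left(- \frac{1}{14578}\right) = - \frac{69985}{160328844}$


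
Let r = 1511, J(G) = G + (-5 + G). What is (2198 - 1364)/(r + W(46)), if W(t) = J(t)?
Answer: 417/799 ≈ 0.52190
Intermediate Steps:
J(G) = -5 + 2*G
W(t) = -5 + 2*t
(2198 - 1364)/(r + W(46)) = (2198 - 1364)/(1511 + (-5 + 2*46)) = 834/(1511 + (-5 + 92)) = 834/(1511 + 87) = 834/1598 = 834*(1/1598) = 417/799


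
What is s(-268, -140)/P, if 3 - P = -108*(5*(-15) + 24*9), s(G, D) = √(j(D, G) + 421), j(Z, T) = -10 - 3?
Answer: 2*√102/15231 ≈ 0.0013262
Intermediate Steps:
j(Z, T) = -13
s(G, D) = 2*√102 (s(G, D) = √(-13 + 421) = √408 = 2*√102)
P = 15231 (P = 3 - (-108)*(5*(-15) + 24*9) = 3 - (-108)*(-75 + 216) = 3 - (-108)*141 = 3 - 1*(-15228) = 3 + 15228 = 15231)
s(-268, -140)/P = (2*√102)/15231 = (2*√102)*(1/15231) = 2*√102/15231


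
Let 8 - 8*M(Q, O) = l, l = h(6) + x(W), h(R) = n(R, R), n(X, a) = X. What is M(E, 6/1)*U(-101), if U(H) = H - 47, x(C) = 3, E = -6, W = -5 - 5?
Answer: 37/2 ≈ 18.500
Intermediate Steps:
W = -10
h(R) = R
U(H) = -47 + H
l = 9 (l = 6 + 3 = 9)
M(Q, O) = -⅛ (M(Q, O) = 1 - ⅛*9 = 1 - 9/8 = -⅛)
M(E, 6/1)*U(-101) = -(-47 - 101)/8 = -⅛*(-148) = 37/2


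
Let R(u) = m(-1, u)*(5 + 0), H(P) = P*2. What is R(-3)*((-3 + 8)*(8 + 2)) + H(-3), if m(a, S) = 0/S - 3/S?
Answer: 244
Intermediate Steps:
H(P) = 2*P
m(a, S) = -3/S (m(a, S) = 0 - 3/S = -3/S)
R(u) = -15/u (R(u) = (-3/u)*(5 + 0) = -3/u*5 = -15/u)
R(-3)*((-3 + 8)*(8 + 2)) + H(-3) = (-15/(-3))*((-3 + 8)*(8 + 2)) + 2*(-3) = (-15*(-⅓))*(5*10) - 6 = 5*50 - 6 = 250 - 6 = 244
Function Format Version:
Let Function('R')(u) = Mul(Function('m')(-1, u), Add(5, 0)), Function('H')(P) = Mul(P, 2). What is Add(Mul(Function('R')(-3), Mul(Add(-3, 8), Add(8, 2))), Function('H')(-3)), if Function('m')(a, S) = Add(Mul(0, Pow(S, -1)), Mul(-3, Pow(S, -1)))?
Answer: 244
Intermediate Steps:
Function('H')(P) = Mul(2, P)
Function('m')(a, S) = Mul(-3, Pow(S, -1)) (Function('m')(a, S) = Add(0, Mul(-3, Pow(S, -1))) = Mul(-3, Pow(S, -1)))
Function('R')(u) = Mul(-15, Pow(u, -1)) (Function('R')(u) = Mul(Mul(-3, Pow(u, -1)), Add(5, 0)) = Mul(Mul(-3, Pow(u, -1)), 5) = Mul(-15, Pow(u, -1)))
Add(Mul(Function('R')(-3), Mul(Add(-3, 8), Add(8, 2))), Function('H')(-3)) = Add(Mul(Mul(-15, Pow(-3, -1)), Mul(Add(-3, 8), Add(8, 2))), Mul(2, -3)) = Add(Mul(Mul(-15, Rational(-1, 3)), Mul(5, 10)), -6) = Add(Mul(5, 50), -6) = Add(250, -6) = 244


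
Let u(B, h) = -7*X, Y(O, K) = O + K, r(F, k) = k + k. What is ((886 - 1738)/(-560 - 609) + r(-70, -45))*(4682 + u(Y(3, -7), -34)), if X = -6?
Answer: -492987192/1169 ≈ -4.2172e+5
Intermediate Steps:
r(F, k) = 2*k
Y(O, K) = K + O
u(B, h) = 42 (u(B, h) = -7*(-6) = 42)
((886 - 1738)/(-560 - 609) + r(-70, -45))*(4682 + u(Y(3, -7), -34)) = ((886 - 1738)/(-560 - 609) + 2*(-45))*(4682 + 42) = (-852/(-1169) - 90)*4724 = (-852*(-1/1169) - 90)*4724 = (852/1169 - 90)*4724 = -104358/1169*4724 = -492987192/1169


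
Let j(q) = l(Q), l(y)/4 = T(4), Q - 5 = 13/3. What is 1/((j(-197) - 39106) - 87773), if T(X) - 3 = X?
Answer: -1/126851 ≈ -7.8833e-6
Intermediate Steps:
Q = 28/3 (Q = 5 + 13/3 = 28/3 ≈ 9.3333)
T(X) = 3 + X
l(y) = 28 (l(y) = 4*(3 + 4) = 4*7 = 28)
j(q) = 28
1/((j(-197) - 39106) - 87773) = 1/((28 - 39106) - 87773) = 1/(-39078 - 87773) = 1/(-126851) = -1/126851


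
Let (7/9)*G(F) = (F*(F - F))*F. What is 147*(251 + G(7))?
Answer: 36897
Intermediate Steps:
G(F) = 0 (G(F) = 9*((F*(F - F))*F)/7 = 9*((F*0)*F)/7 = 9*(0*F)/7 = (9/7)*0 = 0)
147*(251 + G(7)) = 147*(251 + 0) = 147*251 = 36897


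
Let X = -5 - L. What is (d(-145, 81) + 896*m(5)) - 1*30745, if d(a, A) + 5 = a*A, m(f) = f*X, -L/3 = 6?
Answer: 15745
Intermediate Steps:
L = -18 (L = -3*6 = -18)
X = 13 (X = -5 - 1*(-18) = -5 + 18 = 13)
m(f) = 13*f (m(f) = f*13 = 13*f)
d(a, A) = -5 + A*a (d(a, A) = -5 + a*A = -5 + A*a)
(d(-145, 81) + 896*m(5)) - 1*30745 = ((-5 + 81*(-145)) + 896*(13*5)) - 1*30745 = ((-5 - 11745) + 896*65) - 30745 = (-11750 + 58240) - 30745 = 46490 - 30745 = 15745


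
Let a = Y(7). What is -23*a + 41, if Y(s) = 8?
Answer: -143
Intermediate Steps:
a = 8
-23*a + 41 = -23*8 + 41 = -184 + 41 = -143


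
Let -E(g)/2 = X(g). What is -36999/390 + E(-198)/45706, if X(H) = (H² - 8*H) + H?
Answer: -287122749/2970890 ≈ -96.645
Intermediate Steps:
X(H) = H² - 7*H
E(g) = -2*g*(-7 + g)
-36999/390 + E(-198)/45706 = -36999/390 + (2*(-198)*(7 - 1*(-198)))/45706 = -36999*1/390 + (2*(-198)*(7 + 198))*(1/45706) = -12333/130 + (2*(-198)*205)*(1/45706) = -12333/130 - 81180*1/45706 = -12333/130 - 40590/22853 = -287122749/2970890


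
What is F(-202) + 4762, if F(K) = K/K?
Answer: 4763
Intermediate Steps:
F(K) = 1
F(-202) + 4762 = 1 + 4762 = 4763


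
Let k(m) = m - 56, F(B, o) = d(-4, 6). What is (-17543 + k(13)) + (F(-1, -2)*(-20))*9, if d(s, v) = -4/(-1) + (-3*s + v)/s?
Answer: -17496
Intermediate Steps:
d(s, v) = 4 + (v - 3*s)/s (d(s, v) = -4*(-1) + (v - 3*s)/s = 4 + (v - 3*s)/s)
F(B, o) = -½ (F(B, o) = (-4 + 6)/(-4) = -¼*2 = -½)
k(m) = -56 + m
(-17543 + k(13)) + (F(-1, -2)*(-20))*9 = (-17543 + (-56 + 13)) - ½*(-20)*9 = (-17543 - 43) + 10*9 = -17586 + 90 = -17496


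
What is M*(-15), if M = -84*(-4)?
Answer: -5040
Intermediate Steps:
M = 336
M*(-15) = 336*(-15) = -5040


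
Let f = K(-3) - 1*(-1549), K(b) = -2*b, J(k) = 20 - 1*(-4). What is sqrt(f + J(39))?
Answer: sqrt(1579) ≈ 39.737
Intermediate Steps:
J(k) = 24 (J(k) = 20 + 4 = 24)
f = 1555 (f = -2*(-3) - 1*(-1549) = 6 + 1549 = 1555)
sqrt(f + J(39)) = sqrt(1555 + 24) = sqrt(1579)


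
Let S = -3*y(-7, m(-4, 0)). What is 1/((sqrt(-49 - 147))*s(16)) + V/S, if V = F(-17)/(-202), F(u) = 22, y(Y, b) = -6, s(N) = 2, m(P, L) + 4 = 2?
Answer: -11/1818 - I/28 ≈ -0.0060506 - 0.035714*I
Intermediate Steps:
m(P, L) = -2 (m(P, L) = -4 + 2 = -2)
S = 18 (S = -3*(-6) = 18)
V = -11/101 (V = 22/(-202) = 22*(-1/202) = -11/101 ≈ -0.10891)
1/((sqrt(-49 - 147))*s(16)) + V/S = 1/(sqrt(-49 - 147)*2) - 11/101/18 = (1/2)/sqrt(-196) - 11/101*1/18 = (1/2)/(14*I) - 11/1818 = -I/14*(1/2) - 11/1818 = -I/28 - 11/1818 = -11/1818 - I/28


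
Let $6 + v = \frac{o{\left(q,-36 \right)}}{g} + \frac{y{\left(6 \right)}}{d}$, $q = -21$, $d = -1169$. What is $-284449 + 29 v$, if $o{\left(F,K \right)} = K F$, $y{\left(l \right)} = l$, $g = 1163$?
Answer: $- \frac{386932918987}{1359547} \approx -2.846 \cdot 10^{5}$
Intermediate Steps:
$o{\left(F,K \right)} = F K$
$v = - \frac{7280496}{1359547}$ ($v = -6 + \left(\frac{\left(-21\right) \left(-36\right)}{1163} + \frac{6}{-1169}\right) = -6 + \left(756 \cdot \frac{1}{1163} + 6 \left(- \frac{1}{1169}\right)\right) = -6 + \left(\frac{756}{1163} - \frac{6}{1169}\right) = -6 + \frac{876786}{1359547} = - \frac{7280496}{1359547} \approx -5.3551$)
$-284449 + 29 v = -284449 + 29 \left(- \frac{7280496}{1359547}\right) = -284449 - \frac{211134384}{1359547} = - \frac{386932918987}{1359547}$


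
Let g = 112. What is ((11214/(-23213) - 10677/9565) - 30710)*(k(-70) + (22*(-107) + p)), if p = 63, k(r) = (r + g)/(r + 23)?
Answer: 734532459455988859/10435520215 ≈ 7.0388e+7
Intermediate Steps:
k(r) = (112 + r)/(23 + r) (k(r) = (r + 112)/(r + 23) = (112 + r)/(23 + r))
((11214/(-23213) - 10677/9565) - 30710)*(k(-70) + (22*(-107) + p)) = ((11214/(-23213) - 10677/9565) - 30710)*((112 - 70)/(23 - 70) + (22*(-107) + 63)) = ((11214*(-1/23213) - 10677*1/9565) - 30710)*(42/(-47) + (-2354 + 63)) = ((-11214/23213 - 10677/9565) - 30710)*(-1/47*42 - 2291) = (-355107111/222032345 - 30710)*(-42/47 - 2291) = -6818968422061/222032345*(-107719/47) = 734532459455988859/10435520215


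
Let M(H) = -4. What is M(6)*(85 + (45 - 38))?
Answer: -368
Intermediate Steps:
M(6)*(85 + (45 - 38)) = -4*(85 + (45 - 38)) = -4*(85 + 7) = -4*92 = -368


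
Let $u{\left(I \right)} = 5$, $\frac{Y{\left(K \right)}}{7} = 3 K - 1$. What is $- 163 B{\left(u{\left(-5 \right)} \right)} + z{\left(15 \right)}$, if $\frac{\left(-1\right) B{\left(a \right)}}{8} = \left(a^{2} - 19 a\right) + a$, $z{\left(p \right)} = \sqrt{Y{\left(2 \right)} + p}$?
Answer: $-84760 + 5 \sqrt{2} \approx -84753.0$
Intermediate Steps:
$Y{\left(K \right)} = -7 + 21 K$ ($Y{\left(K \right)} = 7 \left(3 K - 1\right) = 7 \left(-1 + 3 K\right) = -7 + 21 K$)
$z{\left(p \right)} = \sqrt{35 + p}$ ($z{\left(p \right)} = \sqrt{\left(-7 + 21 \cdot 2\right) + p} = \sqrt{\left(-7 + 42\right) + p} = \sqrt{35 + p}$)
$B{\left(a \right)} = - 8 a^{2} + 144 a$ ($B{\left(a \right)} = - 8 \left(\left(a^{2} - 19 a\right) + a\right) = - 8 \left(a^{2} - 18 a\right) = - 8 a^{2} + 144 a$)
$- 163 B{\left(u{\left(-5 \right)} \right)} + z{\left(15 \right)} = - 163 \cdot 8 \cdot 5 \left(18 - 5\right) + \sqrt{35 + 15} = - 163 \cdot 8 \cdot 5 \left(18 - 5\right) + \sqrt{50} = - 163 \cdot 8 \cdot 5 \cdot 13 + 5 \sqrt{2} = \left(-163\right) 520 + 5 \sqrt{2} = -84760 + 5 \sqrt{2}$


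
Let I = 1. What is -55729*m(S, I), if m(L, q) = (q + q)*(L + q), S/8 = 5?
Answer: -4569778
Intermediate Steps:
S = 40 (S = 8*5 = 40)
m(L, q) = 2*q*(L + q) (m(L, q) = (2*q)*(L + q) = 2*q*(L + q))
-55729*m(S, I) = -111458*(40 + 1) = -111458*41 = -55729*82 = -4569778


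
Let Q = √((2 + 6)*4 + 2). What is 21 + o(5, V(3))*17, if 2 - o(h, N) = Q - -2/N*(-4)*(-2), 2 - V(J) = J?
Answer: 327 - 17*√34 ≈ 227.87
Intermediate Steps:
V(J) = 2 - J
Q = √34 (Q = √(8*4 + 2) = √(32 + 2) = √34 ≈ 5.8309)
o(h, N) = 2 - √34 - 16/N (o(h, N) = 2 - (√34 - -2/N*(-4)*(-2)) = 2 - (√34 - 8/N*(-2)) = 2 - (√34 - (-16)/N) = 2 - (√34 + 16/N) = 2 + (-√34 - 16/N) = 2 - √34 - 16/N)
21 + o(5, V(3))*17 = 21 + (2 - √34 - 16/(2 - 1*3))*17 = 21 + (2 - √34 - 16/(2 - 3))*17 = 21 + (2 - √34 - 16/(-1))*17 = 21 + (2 - √34 - 16*(-1))*17 = 21 + (2 - √34 + 16)*17 = 21 + (18 - √34)*17 = 21 + (306 - 17*√34) = 327 - 17*√34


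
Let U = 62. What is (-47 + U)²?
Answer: 225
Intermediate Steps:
(-47 + U)² = (-47 + 62)² = 15² = 225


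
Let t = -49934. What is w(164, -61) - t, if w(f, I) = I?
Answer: 49873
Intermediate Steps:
w(164, -61) - t = -61 - 1*(-49934) = -61 + 49934 = 49873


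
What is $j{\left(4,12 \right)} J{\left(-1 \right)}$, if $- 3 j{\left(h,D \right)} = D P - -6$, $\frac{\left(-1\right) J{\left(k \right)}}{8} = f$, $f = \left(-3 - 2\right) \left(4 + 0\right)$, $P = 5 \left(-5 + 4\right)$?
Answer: $2880$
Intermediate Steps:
$P = -5$ ($P = 5 \left(-1\right) = -5$)
$f = -20$ ($f = \left(-5\right) 4 = -20$)
$J{\left(k \right)} = 160$ ($J{\left(k \right)} = \left(-8\right) \left(-20\right) = 160$)
$j{\left(h,D \right)} = -2 + \frac{5 D}{3}$ ($j{\left(h,D \right)} = - \frac{D \left(-5\right) - -6}{3} = - \frac{- 5 D + 6}{3} = - \frac{6 - 5 D}{3} = -2 + \frac{5 D}{3}$)
$j{\left(4,12 \right)} J{\left(-1 \right)} = \left(-2 + \frac{5}{3} \cdot 12\right) 160 = \left(-2 + 20\right) 160 = 18 \cdot 160 = 2880$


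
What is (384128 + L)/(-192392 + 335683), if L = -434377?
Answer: -50249/143291 ≈ -0.35068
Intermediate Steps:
(384128 + L)/(-192392 + 335683) = (384128 - 434377)/(-192392 + 335683) = -50249/143291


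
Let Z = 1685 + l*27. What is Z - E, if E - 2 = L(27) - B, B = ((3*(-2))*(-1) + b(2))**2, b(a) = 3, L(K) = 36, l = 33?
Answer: 2619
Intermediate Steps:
B = 81 (B = ((3*(-2))*(-1) + 3)**2 = (-6*(-1) + 3)**2 = (6 + 3)**2 = 9**2 = 81)
Z = 2576 (Z = 1685 + 33*27 = 1685 + 891 = 2576)
E = -43 (E = 2 + (36 - 1*81) = 2 + (36 - 81) = 2 - 45 = -43)
Z - E = 2576 - 1*(-43) = 2576 + 43 = 2619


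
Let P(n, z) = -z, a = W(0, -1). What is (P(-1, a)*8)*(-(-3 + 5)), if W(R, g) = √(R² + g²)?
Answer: 16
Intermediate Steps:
a = 1 (a = √(0² + (-1)²) = √(0 + 1) = √1 = 1)
(P(-1, a)*8)*(-(-3 + 5)) = (-1*1*8)*(-(-3 + 5)) = (-1*8)*(-1*2) = -8*(-2) = 16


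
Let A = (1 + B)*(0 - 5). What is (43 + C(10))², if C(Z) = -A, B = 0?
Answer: 2304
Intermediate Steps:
A = -5 (A = (1 + 0)*(0 - 5) = 1*(-5) = -5)
C(Z) = 5 (C(Z) = -1*(-5) = 5)
(43 + C(10))² = (43 + 5)² = 48² = 2304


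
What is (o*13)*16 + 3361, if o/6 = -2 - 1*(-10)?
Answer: 13345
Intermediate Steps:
o = 48 (o = 6*(-2 - 1*(-10)) = 6*(-2 + 10) = 6*8 = 48)
(o*13)*16 + 3361 = (48*13)*16 + 3361 = 624*16 + 3361 = 9984 + 3361 = 13345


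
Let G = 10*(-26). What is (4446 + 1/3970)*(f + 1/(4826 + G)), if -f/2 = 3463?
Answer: -111637053665083/3625404 ≈ -3.0793e+7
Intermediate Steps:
G = -260
f = -6926 (f = -2*3463 = -6926)
(4446 + 1/3970)*(f + 1/(4826 + G)) = (4446 + 1/3970)*(-6926 + 1/(4826 - 260)) = (4446 + 1/3970)*(-6926 + 1/4566) = 17650621*(-6926 + 1/4566)/3970 = (17650621/3970)*(-31624115/4566) = -111637053665083/3625404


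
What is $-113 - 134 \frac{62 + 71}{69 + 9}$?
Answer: $- \frac{13318}{39} \approx -341.49$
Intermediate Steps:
$-113 - 134 \frac{62 + 71}{69 + 9} = -113 - 134 \cdot \frac{133}{78} = -113 - 134 \cdot 133 \cdot \frac{1}{78} = -113 - \frac{8911}{39} = - \frac{13318}{39}$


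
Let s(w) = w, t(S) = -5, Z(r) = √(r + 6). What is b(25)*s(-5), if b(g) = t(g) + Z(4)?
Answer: 25 - 5*√10 ≈ 9.1886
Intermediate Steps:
Z(r) = √(6 + r)
b(g) = -5 + √10 (b(g) = -5 + √(6 + 4) = -5 + √10)
b(25)*s(-5) = (-5 + √10)*(-5) = 25 - 5*√10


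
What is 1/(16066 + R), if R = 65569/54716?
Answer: 54716/879132825 ≈ 6.2239e-5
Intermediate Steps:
R = 65569/54716 (R = 65569*(1/54716) = 65569/54716 ≈ 1.1984)
1/(16066 + R) = 1/(16066 + 65569/54716) = 1/(879132825/54716) = 54716/879132825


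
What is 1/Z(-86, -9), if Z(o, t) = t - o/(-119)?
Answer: -119/1157 ≈ -0.10285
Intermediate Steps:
Z(o, t) = t + o/119 (Z(o, t) = t - o*(-1)/119 = t - (-1)*o/119 = t + o/119)
1/Z(-86, -9) = 1/(-9 + (1/119)*(-86)) = 1/(-9 - 86/119) = 1/(-1157/119) = -119/1157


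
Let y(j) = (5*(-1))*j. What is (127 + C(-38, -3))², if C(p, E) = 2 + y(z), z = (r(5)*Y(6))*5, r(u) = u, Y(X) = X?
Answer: 385641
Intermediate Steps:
z = 150 (z = (5*6)*5 = 30*5 = 150)
y(j) = -5*j
C(p, E) = -748 (C(p, E) = 2 - 5*150 = 2 - 750 = -748)
(127 + C(-38, -3))² = (127 - 748)² = (-621)² = 385641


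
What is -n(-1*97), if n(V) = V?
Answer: 97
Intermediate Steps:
-n(-1*97) = -(-1)*97 = -1*(-97) = 97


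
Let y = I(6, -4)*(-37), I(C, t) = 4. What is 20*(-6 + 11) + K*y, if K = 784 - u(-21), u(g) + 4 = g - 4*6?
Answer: -123184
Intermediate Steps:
u(g) = -28 + g (u(g) = -4 + (g - 4*6) = -4 + (g - 24) = -4 + (-24 + g) = -28 + g)
y = -148 (y = 4*(-37) = -148)
K = 833 (K = 784 - (-28 - 21) = 784 - 1*(-49) = 784 + 49 = 833)
20*(-6 + 11) + K*y = 20*(-6 + 11) + 833*(-148) = 20*5 - 123284 = 100 - 123284 = -123184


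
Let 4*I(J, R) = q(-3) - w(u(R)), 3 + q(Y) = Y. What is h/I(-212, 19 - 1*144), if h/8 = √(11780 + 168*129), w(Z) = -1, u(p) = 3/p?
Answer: -64*√8363/5 ≈ -1170.6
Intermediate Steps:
q(Y) = -3 + Y
I(J, R) = -5/4 (I(J, R) = ((-3 - 3) - 1*(-1))/4 = (-6 + 1)/4 = (¼)*(-5) = -5/4)
h = 16*√8363 (h = 8*√(11780 + 168*129) = 8*√(11780 + 21672) = 8*√33452 = 8*(2*√8363) = 16*√8363 ≈ 1463.2)
h/I(-212, 19 - 1*144) = (16*√8363)/(-5/4) = (16*√8363)*(-⅘) = -64*√8363/5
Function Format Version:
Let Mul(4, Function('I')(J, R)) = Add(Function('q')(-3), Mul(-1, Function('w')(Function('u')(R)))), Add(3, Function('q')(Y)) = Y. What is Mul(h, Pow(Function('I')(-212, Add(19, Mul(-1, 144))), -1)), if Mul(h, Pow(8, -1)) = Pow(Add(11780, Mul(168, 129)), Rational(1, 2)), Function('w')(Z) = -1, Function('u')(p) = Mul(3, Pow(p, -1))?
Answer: Mul(Rational(-64, 5), Pow(8363, Rational(1, 2))) ≈ -1170.6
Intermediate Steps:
Function('q')(Y) = Add(-3, Y)
Function('I')(J, R) = Rational(-5, 4) (Function('I')(J, R) = Mul(Rational(1, 4), Add(Add(-3, -3), Mul(-1, -1))) = Mul(Rational(1, 4), Add(-6, 1)) = Mul(Rational(1, 4), -5) = Rational(-5, 4))
h = Mul(16, Pow(8363, Rational(1, 2))) (h = Mul(8, Pow(Add(11780, Mul(168, 129)), Rational(1, 2))) = Mul(8, Pow(Add(11780, 21672), Rational(1, 2))) = Mul(8, Pow(33452, Rational(1, 2))) = Mul(8, Mul(2, Pow(8363, Rational(1, 2)))) = Mul(16, Pow(8363, Rational(1, 2))) ≈ 1463.2)
Mul(h, Pow(Function('I')(-212, Add(19, Mul(-1, 144))), -1)) = Mul(Mul(16, Pow(8363, Rational(1, 2))), Pow(Rational(-5, 4), -1)) = Mul(Mul(16, Pow(8363, Rational(1, 2))), Rational(-4, 5)) = Mul(Rational(-64, 5), Pow(8363, Rational(1, 2)))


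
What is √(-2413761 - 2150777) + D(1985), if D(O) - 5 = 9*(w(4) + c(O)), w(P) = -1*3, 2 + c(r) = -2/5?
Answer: -218/5 + I*√4564538 ≈ -43.6 + 2136.5*I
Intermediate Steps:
c(r) = -12/5 (c(r) = -2 - 2/5 = -2 - 2*⅕ = -2 - ⅖ = -12/5)
w(P) = -3
D(O) = -218/5 (D(O) = 5 + 9*(-3 - 12/5) = 5 + 9*(-27/5) = 5 - 243/5 = -218/5)
√(-2413761 - 2150777) + D(1985) = √(-2413761 - 2150777) - 218/5 = √(-4564538) - 218/5 = I*√4564538 - 218/5 = -218/5 + I*√4564538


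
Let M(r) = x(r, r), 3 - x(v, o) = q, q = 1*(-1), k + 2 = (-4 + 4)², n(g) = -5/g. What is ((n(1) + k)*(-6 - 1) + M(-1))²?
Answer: 2809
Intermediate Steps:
k = -2 (k = -2 + (-4 + 4)² = -2 + 0² = -2 + 0 = -2)
q = -1
x(v, o) = 4 (x(v, o) = 3 - 1*(-1) = 3 + 1 = 4)
M(r) = 4
((n(1) + k)*(-6 - 1) + M(-1))² = ((-5/1 - 2)*(-6 - 1) + 4)² = ((-5*1 - 2)*(-7) + 4)² = ((-5 - 2)*(-7) + 4)² = (-7*(-7) + 4)² = (49 + 4)² = 53² = 2809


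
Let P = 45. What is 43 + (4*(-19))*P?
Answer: -3377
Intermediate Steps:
43 + (4*(-19))*P = 43 + (4*(-19))*45 = 43 - 76*45 = 43 - 3420 = -3377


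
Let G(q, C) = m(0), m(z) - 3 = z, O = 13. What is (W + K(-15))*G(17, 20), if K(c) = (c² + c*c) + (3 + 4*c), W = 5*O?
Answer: 1374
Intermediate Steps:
m(z) = 3 + z
G(q, C) = 3 (G(q, C) = 3 + 0 = 3)
W = 65 (W = 5*13 = 65)
K(c) = 3 + 2*c² + 4*c (K(c) = (c² + c²) + (3 + 4*c) = 2*c² + (3 + 4*c) = 3 + 2*c² + 4*c)
(W + K(-15))*G(17, 20) = (65 + (3 + 2*(-15)² + 4*(-15)))*3 = (65 + (3 + 2*225 - 60))*3 = (65 + (3 + 450 - 60))*3 = (65 + 393)*3 = 458*3 = 1374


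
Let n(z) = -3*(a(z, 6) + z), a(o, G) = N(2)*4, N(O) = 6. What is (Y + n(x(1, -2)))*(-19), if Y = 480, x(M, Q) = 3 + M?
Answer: -7524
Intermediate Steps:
a(o, G) = 24 (a(o, G) = 6*4 = 24)
n(z) = -72 - 3*z (n(z) = -3*(24 + z) = -72 - 3*z)
(Y + n(x(1, -2)))*(-19) = (480 + (-72 - 3*(3 + 1)))*(-19) = (480 + (-72 - 3*4))*(-19) = (480 + (-72 - 12))*(-19) = (480 - 84)*(-19) = 396*(-19) = -7524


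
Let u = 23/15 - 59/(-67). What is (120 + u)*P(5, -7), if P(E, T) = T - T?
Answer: 0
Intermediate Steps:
u = 2426/1005 (u = 23*(1/15) - 59*(-1/67) = 23/15 + 59/67 = 2426/1005 ≈ 2.4139)
P(E, T) = 0
(120 + u)*P(5, -7) = (120 + 2426/1005)*0 = (123026/1005)*0 = 0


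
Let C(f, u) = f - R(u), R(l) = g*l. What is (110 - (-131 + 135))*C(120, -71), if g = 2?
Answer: 27772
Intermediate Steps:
R(l) = 2*l
C(f, u) = f - 2*u
(110 - (-131 + 135))*C(120, -71) = (110 - (-131 + 135))*(120 - 2*(-71)) = (110 - 1*4)*(120 + 142) = (110 - 4)*262 = 106*262 = 27772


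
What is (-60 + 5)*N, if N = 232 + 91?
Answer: -17765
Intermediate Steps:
N = 323
(-60 + 5)*N = (-60 + 5)*323 = -55*323 = -17765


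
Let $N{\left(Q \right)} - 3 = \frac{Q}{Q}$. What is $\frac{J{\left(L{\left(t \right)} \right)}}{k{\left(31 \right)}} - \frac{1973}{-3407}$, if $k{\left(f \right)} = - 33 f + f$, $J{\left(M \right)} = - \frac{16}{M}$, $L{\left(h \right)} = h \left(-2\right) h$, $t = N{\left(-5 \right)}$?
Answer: $\frac{3911025}{6759488} \approx 0.5786$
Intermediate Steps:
$N{\left(Q \right)} = 4$ ($N{\left(Q \right)} = 3 + \frac{Q}{Q} = 3 + 1 = 4$)
$t = 4$
$L{\left(h \right)} = - 2 h^{2}$ ($L{\left(h \right)} = - 2 h h = - 2 h^{2}$)
$k{\left(f \right)} = - 32 f$
$\frac{J{\left(L{\left(t \right)} \right)}}{k{\left(31 \right)}} - \frac{1973}{-3407} = \frac{\left(-16\right) \frac{1}{\left(-2\right) 4^{2}}}{\left(-32\right) 31} - \frac{1973}{-3407} = \frac{\left(-16\right) \frac{1}{\left(-2\right) 16}}{-992} - - \frac{1973}{3407} = - \frac{16}{-32} \left(- \frac{1}{992}\right) + \frac{1973}{3407} = \left(-16\right) \left(- \frac{1}{32}\right) \left(- \frac{1}{992}\right) + \frac{1973}{3407} = \frac{1}{2} \left(- \frac{1}{992}\right) + \frac{1973}{3407} = - \frac{1}{1984} + \frac{1973}{3407} = \frac{3911025}{6759488}$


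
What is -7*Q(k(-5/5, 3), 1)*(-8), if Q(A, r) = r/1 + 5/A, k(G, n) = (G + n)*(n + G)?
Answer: 126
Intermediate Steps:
k(G, n) = (G + n)² (k(G, n) = (G + n)*(G + n) = (G + n)²)
Q(A, r) = r + 5/A (Q(A, r) = r*1 + 5/A = r + 5/A)
-7*Q(k(-5/5, 3), 1)*(-8) = -7*(1 + 5/((-5/5 + 3)²))*(-8) = -7*(1 + 5/((-5*⅕ + 3)²))*(-8) = -7*(1 + 5/((-1 + 3)²))*(-8) = -7*(1 + 5/(2²))*(-8) = -7*(1 + 5/4)*(-8) = -7*9/4*(-8) = -63/4*(-8) = 126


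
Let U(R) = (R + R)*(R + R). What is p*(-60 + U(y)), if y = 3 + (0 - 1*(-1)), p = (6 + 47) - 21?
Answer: 128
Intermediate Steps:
p = 32 (p = 53 - 21 = 32)
y = 4 (y = 3 + (0 + 1) = 3 + 1 = 4)
U(R) = 4*R² (U(R) = (2*R)*(2*R) = 4*R²)
p*(-60 + U(y)) = 32*(-60 + 4*4²) = 32*(-60 + 4*16) = 32*(-60 + 64) = 32*4 = 128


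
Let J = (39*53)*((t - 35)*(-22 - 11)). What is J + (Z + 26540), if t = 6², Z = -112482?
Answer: -154153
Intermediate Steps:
t = 36
J = -68211 (J = (39*53)*((36 - 35)*(-22 - 11)) = 2067*(1*(-33)) = 2067*(-33) = -68211)
J + (Z + 26540) = -68211 + (-112482 + 26540) = -68211 - 85942 = -154153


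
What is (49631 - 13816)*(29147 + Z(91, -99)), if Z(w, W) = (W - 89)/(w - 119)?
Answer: 7308981940/7 ≈ 1.0441e+9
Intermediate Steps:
Z(w, W) = (-89 + W)/(-119 + w)
(49631 - 13816)*(29147 + Z(91, -99)) = (49631 - 13816)*(29147 + (-89 - 99)/(-119 + 91)) = 35815*(29147 - 188/(-28)) = 35815*(29147 - 1/28*(-188)) = 35815*(29147 + 47/7) = 35815*(204076/7) = 7308981940/7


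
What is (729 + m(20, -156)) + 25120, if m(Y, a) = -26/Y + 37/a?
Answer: 20161021/780 ≈ 25847.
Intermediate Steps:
(729 + m(20, -156)) + 25120 = (729 + (-26/20 + 37/(-156))) + 25120 = (729 + (-26*1/20 + 37*(-1/156))) + 25120 = (729 + (-13/10 - 37/156)) + 25120 = (729 - 1199/780) + 25120 = 567421/780 + 25120 = 20161021/780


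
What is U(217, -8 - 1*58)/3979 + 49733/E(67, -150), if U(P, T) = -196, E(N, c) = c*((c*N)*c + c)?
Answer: -44513977607/899661847500 ≈ -0.049479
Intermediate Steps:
E(N, c) = c*(c + N*c²) (E(N, c) = c*((N*c)*c + c) = c*(N*c² + c) = c*(c + N*c²))
U(217, -8 - 1*58)/3979 + 49733/E(67, -150) = -196/3979 + 49733/(((-150)²*(1 + 67*(-150)))) = -196*1/3979 + 49733/((22500*(1 - 10050))) = -196/3979 + 49733/((22500*(-10049))) = -196/3979 + 49733/(-226102500) = -196/3979 + 49733*(-1/226102500) = -196/3979 - 49733/226102500 = -44513977607/899661847500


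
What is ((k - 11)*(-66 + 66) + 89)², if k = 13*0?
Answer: 7921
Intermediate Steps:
k = 0
((k - 11)*(-66 + 66) + 89)² = ((0 - 11)*(-66 + 66) + 89)² = (-11*0 + 89)² = (0 + 89)² = 89² = 7921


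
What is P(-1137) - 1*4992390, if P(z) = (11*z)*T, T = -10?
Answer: -4867320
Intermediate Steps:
P(z) = -110*z (P(z) = (11*z)*(-10) = -110*z)
P(-1137) - 1*4992390 = -110*(-1137) - 1*4992390 = 125070 - 4992390 = -4867320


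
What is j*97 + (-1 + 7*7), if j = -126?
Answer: -12174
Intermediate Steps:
j*97 + (-1 + 7*7) = -126*97 + (-1 + 7*7) = -12222 + (-1 + 49) = -12222 + 48 = -12174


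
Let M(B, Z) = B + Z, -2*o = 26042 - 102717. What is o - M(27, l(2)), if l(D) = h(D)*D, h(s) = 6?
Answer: 76597/2 ≈ 38299.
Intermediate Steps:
o = 76675/2 (o = -(26042 - 102717)/2 = -½*(-76675) = 76675/2 ≈ 38338.)
l(D) = 6*D
o - M(27, l(2)) = 76675/2 - (27 + 6*2) = 76675/2 - (27 + 12) = 76675/2 - 1*39 = 76675/2 - 39 = 76597/2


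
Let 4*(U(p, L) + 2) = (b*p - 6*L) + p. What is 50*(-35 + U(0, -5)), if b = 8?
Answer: -1475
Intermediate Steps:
U(p, L) = -2 - 3*L/2 + 9*p/4 (U(p, L) = -2 + ((8*p - 6*L) + p)/4 = -2 + ((-6*L + 8*p) + p)/4 = -2 + (-6*L + 9*p)/4 = -2 + (-3*L/2 + 9*p/4) = -2 - 3*L/2 + 9*p/4)
50*(-35 + U(0, -5)) = 50*(-35 + (-2 - 3/2*(-5) + (9/4)*0)) = 50*(-35 + (-2 + 15/2 + 0)) = 50*(-35 + 11/2) = 50*(-59/2) = -1475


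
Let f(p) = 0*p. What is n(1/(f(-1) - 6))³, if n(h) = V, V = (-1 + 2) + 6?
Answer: 343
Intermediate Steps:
f(p) = 0
V = 7 (V = 1 + 6 = 7)
n(h) = 7
n(1/(f(-1) - 6))³ = 7³ = 343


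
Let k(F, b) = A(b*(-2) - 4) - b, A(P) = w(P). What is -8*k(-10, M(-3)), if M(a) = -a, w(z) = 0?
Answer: 24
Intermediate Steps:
A(P) = 0
k(F, b) = -b (k(F, b) = 0 - b = -b)
-8*k(-10, M(-3)) = -(-8)*(-1*(-3)) = -(-8)*3 = -8*(-3) = 24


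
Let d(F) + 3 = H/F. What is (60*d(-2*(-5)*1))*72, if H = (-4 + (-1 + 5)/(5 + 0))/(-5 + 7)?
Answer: -68256/5 ≈ -13651.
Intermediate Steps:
H = -8/5 (H = (-4 + 4/5)/2 = (-4 + 4*(1/5))*(1/2) = (-4 + 4/5)*(1/2) = -16/5*1/2 = -8/5 ≈ -1.6000)
d(F) = -3 - 8/(5*F)
(60*d(-2*(-5)*1))*72 = (60*(-3 - 8/(5*(-2*(-5)*1))))*72 = (60*(-3 - 8/(5*(10*1))))*72 = (60*(-3 - 8/5/10))*72 = (60*(-3 - 8/5*1/10))*72 = (60*(-3 - 4/25))*72 = (60*(-79/25))*72 = -948/5*72 = -68256/5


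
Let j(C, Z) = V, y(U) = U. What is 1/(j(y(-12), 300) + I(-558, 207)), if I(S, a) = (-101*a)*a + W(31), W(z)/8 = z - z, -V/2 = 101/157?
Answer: -157/679456795 ≈ -2.3107e-7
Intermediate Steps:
V = -202/157 ≈ -1.2866
W(z) = 0 (W(z) = 8*(z - z) = 8*0 = 0)
j(C, Z) = -202/157
I(S, a) = -101*a**2 (I(S, a) = (-101*a)*a + 0 = -101*a**2 + 0 = -101*a**2)
1/(j(y(-12), 300) + I(-558, 207)) = 1/(-202/157 - 101*207**2) = 1/(-202/157 - 101*42849) = 1/(-202/157 - 4327749) = 1/(-679456795/157) = -157/679456795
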